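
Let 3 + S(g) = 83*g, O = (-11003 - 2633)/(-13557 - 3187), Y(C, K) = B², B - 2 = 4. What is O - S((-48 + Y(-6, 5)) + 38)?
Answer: -1288203/598 ≈ -2154.2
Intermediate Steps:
B = 6 (B = 2 + 4 = 6)
Y(C, K) = 36 (Y(C, K) = 6² = 36)
O = 487/598 (O = -13636/(-16744) = -13636*(-1/16744) = 487/598 ≈ 0.81438)
S(g) = -3 + 83*g
O - S((-48 + Y(-6, 5)) + 38) = 487/598 - (-3 + 83*((-48 + 36) + 38)) = 487/598 - (-3 + 83*(-12 + 38)) = 487/598 - (-3 + 83*26) = 487/598 - (-3 + 2158) = 487/598 - 1*2155 = 487/598 - 2155 = -1288203/598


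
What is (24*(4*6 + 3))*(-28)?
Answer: -18144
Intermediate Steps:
(24*(4*6 + 3))*(-28) = (24*(24 + 3))*(-28) = (24*27)*(-28) = 648*(-28) = -18144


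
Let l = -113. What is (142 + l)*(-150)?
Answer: -4350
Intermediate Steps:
(142 + l)*(-150) = (142 - 113)*(-150) = 29*(-150) = -4350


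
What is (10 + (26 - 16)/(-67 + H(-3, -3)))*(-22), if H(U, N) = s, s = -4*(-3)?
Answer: -216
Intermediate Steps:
s = 12
H(U, N) = 12
(10 + (26 - 16)/(-67 + H(-3, -3)))*(-22) = (10 + (26 - 16)/(-67 + 12))*(-22) = (10 + 10/(-55))*(-22) = (10 + 10*(-1/55))*(-22) = (10 - 2/11)*(-22) = (108/11)*(-22) = -216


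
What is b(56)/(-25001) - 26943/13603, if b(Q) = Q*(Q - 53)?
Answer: -675887247/340088603 ≈ -1.9874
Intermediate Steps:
b(Q) = Q*(-53 + Q)
b(56)/(-25001) - 26943/13603 = (56*(-53 + 56))/(-25001) - 26943/13603 = (56*3)*(-1/25001) - 26943*1/13603 = 168*(-1/25001) - 26943/13603 = -168/25001 - 26943/13603 = -675887247/340088603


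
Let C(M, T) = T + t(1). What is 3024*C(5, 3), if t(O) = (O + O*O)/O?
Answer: 15120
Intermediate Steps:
t(O) = (O + O**2)/O
C(M, T) = 2 + T (C(M, T) = T + (1 + 1) = T + 2 = 2 + T)
3024*C(5, 3) = 3024*(2 + 3) = 3024*5 = 15120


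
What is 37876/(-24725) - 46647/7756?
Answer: -1447113331/191767100 ≈ -7.5462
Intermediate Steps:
37876/(-24725) - 46647/7756 = 37876*(-1/24725) - 46647*1/7756 = -37876/24725 - 46647/7756 = -1447113331/191767100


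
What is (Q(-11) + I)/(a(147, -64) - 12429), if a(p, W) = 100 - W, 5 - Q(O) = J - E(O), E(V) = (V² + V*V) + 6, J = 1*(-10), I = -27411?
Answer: 2468/1115 ≈ 2.2135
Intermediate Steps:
J = -10
E(V) = 6 + 2*V² (E(V) = (V² + V²) + 6 = 2*V² + 6 = 6 + 2*V²)
Q(O) = 21 + 2*O² (Q(O) = 5 - (-10 - (6 + 2*O²)) = 5 - (-10 + (-6 - 2*O²)) = 5 - (-16 - 2*O²) = 5 + (16 + 2*O²) = 21 + 2*O²)
(Q(-11) + I)/(a(147, -64) - 12429) = ((21 + 2*(-11)²) - 27411)/((100 - 1*(-64)) - 12429) = ((21 + 2*121) - 27411)/((100 + 64) - 12429) = ((21 + 242) - 27411)/(164 - 12429) = (263 - 27411)/(-12265) = -27148*(-1/12265) = 2468/1115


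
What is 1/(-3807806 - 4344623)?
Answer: -1/8152429 ≈ -1.2266e-7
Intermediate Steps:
1/(-3807806 - 4344623) = 1/(-8152429) = -1/8152429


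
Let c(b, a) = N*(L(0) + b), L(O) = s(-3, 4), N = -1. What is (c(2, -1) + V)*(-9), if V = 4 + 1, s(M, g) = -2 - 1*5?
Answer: -90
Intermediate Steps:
s(M, g) = -7 (s(M, g) = -2 - 5 = -7)
L(O) = -7
c(b, a) = 7 - b (c(b, a) = -(-7 + b) = 7 - b)
V = 5
(c(2, -1) + V)*(-9) = ((7 - 1*2) + 5)*(-9) = ((7 - 2) + 5)*(-9) = (5 + 5)*(-9) = 10*(-9) = -90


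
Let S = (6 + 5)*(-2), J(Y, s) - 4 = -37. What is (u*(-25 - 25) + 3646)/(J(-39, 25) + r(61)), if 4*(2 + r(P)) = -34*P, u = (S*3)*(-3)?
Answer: 12508/1107 ≈ 11.299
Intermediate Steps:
J(Y, s) = -33 (J(Y, s) = 4 - 37 = -33)
S = -22 (S = 11*(-2) = -22)
u = 198 (u = -22*3*(-3) = -66*(-3) = 198)
r(P) = -2 - 17*P/2 (r(P) = -2 + (-34*P)/4 = -2 - 17*P/2)
(u*(-25 - 25) + 3646)/(J(-39, 25) + r(61)) = (198*(-25 - 25) + 3646)/(-33 + (-2 - 17/2*61)) = (198*(-50) + 3646)/(-33 + (-2 - 1037/2)) = (-9900 + 3646)/(-33 - 1041/2) = -6254/(-1107/2) = -6254*(-2/1107) = 12508/1107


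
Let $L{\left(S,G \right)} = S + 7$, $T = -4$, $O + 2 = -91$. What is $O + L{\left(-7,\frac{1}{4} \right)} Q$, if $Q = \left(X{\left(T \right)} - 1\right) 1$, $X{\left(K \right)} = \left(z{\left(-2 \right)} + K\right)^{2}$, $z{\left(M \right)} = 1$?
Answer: $-93$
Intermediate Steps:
$O = -93$ ($O = -2 - 91 = -93$)
$X{\left(K \right)} = \left(1 + K\right)^{2}$
$Q = 8$ ($Q = \left(\left(1 - 4\right)^{2} - 1\right) 1 = \left(\left(-3\right)^{2} - 1\right) 1 = \left(9 - 1\right) 1 = 8 \cdot 1 = 8$)
$L{\left(S,G \right)} = 7 + S$
$O + L{\left(-7,\frac{1}{4} \right)} Q = -93 + \left(7 - 7\right) 8 = -93 + 0 \cdot 8 = -93 + 0 = -93$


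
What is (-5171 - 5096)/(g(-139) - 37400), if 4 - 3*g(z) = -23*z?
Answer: 30801/115393 ≈ 0.26692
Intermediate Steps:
g(z) = 4/3 + 23*z/3 (g(z) = 4/3 - (-23)*z/3 = 4/3 + 23*z/3)
(-5171 - 5096)/(g(-139) - 37400) = (-5171 - 5096)/((4/3 + (23/3)*(-139)) - 37400) = -10267/((4/3 - 3197/3) - 37400) = -10267/(-3193/3 - 37400) = -10267/(-115393/3) = -10267*(-3/115393) = 30801/115393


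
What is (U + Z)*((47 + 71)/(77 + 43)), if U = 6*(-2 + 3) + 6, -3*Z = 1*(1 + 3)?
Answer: 472/45 ≈ 10.489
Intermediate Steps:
Z = -4/3 (Z = -(1 + 3)/3 = -4/3 ≈ -1.3333)
U = 12 (U = 6*1 + 6 = 6 + 6 = 12)
(U + Z)*((47 + 71)/(77 + 43)) = (12 - 4/3)*((47 + 71)/(77 + 43)) = 32*(118/120)/3 = 32*(118*(1/120))/3 = (32/3)*(59/60) = 472/45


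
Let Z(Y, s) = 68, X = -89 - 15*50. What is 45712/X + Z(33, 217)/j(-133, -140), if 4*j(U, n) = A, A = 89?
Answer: -3840160/74671 ≈ -51.428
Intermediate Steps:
X = -839 (X = -89 - 750 = -839)
j(U, n) = 89/4 (j(U, n) = (¼)*89 = 89/4)
45712/X + Z(33, 217)/j(-133, -140) = 45712/(-839) + 68/(89/4) = 45712*(-1/839) + 68*(4/89) = -45712/839 + 272/89 = -3840160/74671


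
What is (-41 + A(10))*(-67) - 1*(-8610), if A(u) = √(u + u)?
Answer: 11357 - 134*√5 ≈ 11057.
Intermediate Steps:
A(u) = √2*√u (A(u) = √(2*u) = √2*√u)
(-41 + A(10))*(-67) - 1*(-8610) = (-41 + √2*√10)*(-67) - 1*(-8610) = (-41 + 2*√5)*(-67) + 8610 = (2747 - 134*√5) + 8610 = 11357 - 134*√5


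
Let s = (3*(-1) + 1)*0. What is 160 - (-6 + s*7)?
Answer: 166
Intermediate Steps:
s = 0 (s = (-3 + 1)*0 = -2*0 = 0)
160 - (-6 + s*7) = 160 - (-6 + 0*7) = 160 - (-6 + 0) = 160 - 1*(-6) = 160 + 6 = 166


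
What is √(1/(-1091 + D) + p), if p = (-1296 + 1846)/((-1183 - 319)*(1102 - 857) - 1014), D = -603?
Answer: 2*I*√26248084779/7103327 ≈ 0.045616*I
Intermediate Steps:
p = -275/184502 (p = 550/(-1502*245 - 1014) = 550/(-367990 - 1014) = 550/(-369004) = 550*(-1/369004) = -275/184502 ≈ -0.0014905)
√(1/(-1091 + D) + p) = √(1/(-1091 - 603) - 275/184502) = √(1/(-1694) - 275/184502) = √(-1/1694 - 275/184502) = √(-162588/78136597) = 2*I*√26248084779/7103327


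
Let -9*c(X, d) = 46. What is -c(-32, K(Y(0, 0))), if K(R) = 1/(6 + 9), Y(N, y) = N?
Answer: 46/9 ≈ 5.1111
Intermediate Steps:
K(R) = 1/15
c(X, d) = -46/9 (c(X, d) = -⅑*46 = -46/9)
-c(-32, K(Y(0, 0))) = -1*(-46/9) = 46/9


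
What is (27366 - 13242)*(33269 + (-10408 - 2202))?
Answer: 291787716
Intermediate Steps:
(27366 - 13242)*(33269 + (-10408 - 2202)) = 14124*(33269 - 12610) = 14124*20659 = 291787716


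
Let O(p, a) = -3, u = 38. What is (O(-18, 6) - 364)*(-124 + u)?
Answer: 31562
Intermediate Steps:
(O(-18, 6) - 364)*(-124 + u) = (-3 - 364)*(-124 + 38) = -367*(-86) = 31562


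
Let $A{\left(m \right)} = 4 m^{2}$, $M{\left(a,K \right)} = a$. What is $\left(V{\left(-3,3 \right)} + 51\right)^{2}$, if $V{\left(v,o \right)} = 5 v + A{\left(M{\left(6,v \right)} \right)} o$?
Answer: $219024$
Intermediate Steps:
$V{\left(v,o \right)} = 5 v + 144 o$ ($V{\left(v,o \right)} = 5 v + 4 \cdot 6^{2} o = 5 v + 4 \cdot 36 o = 5 v + 144 o$)
$\left(V{\left(-3,3 \right)} + 51\right)^{2} = \left(\left(5 \left(-3\right) + 144 \cdot 3\right) + 51\right)^{2} = \left(\left(-15 + 432\right) + 51\right)^{2} = \left(417 + 51\right)^{2} = 468^{2} = 219024$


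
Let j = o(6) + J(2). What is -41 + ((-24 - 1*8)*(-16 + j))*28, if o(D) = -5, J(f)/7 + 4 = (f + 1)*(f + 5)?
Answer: -87849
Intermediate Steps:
J(f) = -28 + 7*(1 + f)*(5 + f) (J(f) = -28 + 7*((f + 1)*(f + 5)) = -28 + 7*((1 + f)*(5 + f)) = -28 + 7*(1 + f)*(5 + f))
j = 114 (j = -5 + (7 + 7*2² + 42*2) = -5 + (7 + 7*4 + 84) = -5 + (7 + 28 + 84) = -5 + 119 = 114)
-41 + ((-24 - 1*8)*(-16 + j))*28 = -41 + ((-24 - 1*8)*(-16 + 114))*28 = -41 + ((-24 - 8)*98)*28 = -41 - 32*98*28 = -41 - 3136*28 = -41 - 87808 = -87849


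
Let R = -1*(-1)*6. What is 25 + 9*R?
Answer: 79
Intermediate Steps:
R = 6 (R = 1*6 = 6)
25 + 9*R = 25 + 9*6 = 25 + 54 = 79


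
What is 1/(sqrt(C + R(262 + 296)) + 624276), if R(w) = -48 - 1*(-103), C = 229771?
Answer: 312138/194860147175 - sqrt(229826)/389720294350 ≈ 1.6006e-6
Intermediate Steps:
R(w) = 55 (R(w) = -48 + 103 = 55)
1/(sqrt(C + R(262 + 296)) + 624276) = 1/(sqrt(229771 + 55) + 624276) = 1/(sqrt(229826) + 624276) = 1/(624276 + sqrt(229826))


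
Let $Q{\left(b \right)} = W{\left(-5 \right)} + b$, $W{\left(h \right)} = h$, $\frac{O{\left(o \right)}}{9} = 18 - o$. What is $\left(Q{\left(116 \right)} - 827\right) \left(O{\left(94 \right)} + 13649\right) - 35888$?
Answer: $-9318828$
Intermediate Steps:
$O{\left(o \right)} = 162 - 9 o$ ($O{\left(o \right)} = 9 \left(18 - o\right) = 162 - 9 o$)
$Q{\left(b \right)} = -5 + b$
$\left(Q{\left(116 \right)} - 827\right) \left(O{\left(94 \right)} + 13649\right) - 35888 = \left(\left(-5 + 116\right) - 827\right) \left(\left(162 - 846\right) + 13649\right) - 35888 = \left(111 - 827\right) \left(\left(162 - 846\right) + 13649\right) - 35888 = - 716 \left(-684 + 13649\right) - 35888 = \left(-716\right) 12965 - 35888 = -9282940 - 35888 = -9318828$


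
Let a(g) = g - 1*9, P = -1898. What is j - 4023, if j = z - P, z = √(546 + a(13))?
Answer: -2125 + 5*√22 ≈ -2101.5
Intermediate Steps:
a(g) = -9 + g (a(g) = g - 9 = -9 + g)
z = 5*√22 (z = √(546 + (-9 + 13)) = √(546 + 4) = √550 = 5*√22 ≈ 23.452)
j = 1898 + 5*√22 (j = 5*√22 - 1*(-1898) = 5*√22 + 1898 = 1898 + 5*√22 ≈ 1921.5)
j - 4023 = (1898 + 5*√22) - 4023 = -2125 + 5*√22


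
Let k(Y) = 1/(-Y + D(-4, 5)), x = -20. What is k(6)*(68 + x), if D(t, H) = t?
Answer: -24/5 ≈ -4.8000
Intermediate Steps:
k(Y) = 1/(-4 - Y) (k(Y) = 1/(-Y - 4) = 1/(-4 - Y))
k(6)*(68 + x) = (-1/(4 + 6))*(68 - 20) = -1/10*48 = -1*⅒*48 = -⅒*48 = -24/5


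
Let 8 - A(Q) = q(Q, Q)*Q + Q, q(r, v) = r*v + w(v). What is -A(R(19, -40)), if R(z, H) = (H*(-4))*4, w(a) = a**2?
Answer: 524288632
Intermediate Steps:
R(z, H) = -16*H (R(z, H) = -4*H*4 = -16*H)
q(r, v) = v**2 + r*v (q(r, v) = r*v + v**2 = v**2 + r*v)
A(Q) = 8 - Q - 2*Q**3 (A(Q) = 8 - ((Q*(Q + Q))*Q + Q) = 8 - ((Q*(2*Q))*Q + Q) = 8 - ((2*Q**2)*Q + Q) = 8 - (2*Q**3 + Q) = 8 - (Q + 2*Q**3) = 8 + (-Q - 2*Q**3) = 8 - Q - 2*Q**3)
-A(R(19, -40)) = -(8 - (-16)*(-40) - 2*(-16*(-40))**3) = -(8 - 1*640 - 2*640**3) = -(8 - 640 - 2*262144000) = -(8 - 640 - 524288000) = -1*(-524288632) = 524288632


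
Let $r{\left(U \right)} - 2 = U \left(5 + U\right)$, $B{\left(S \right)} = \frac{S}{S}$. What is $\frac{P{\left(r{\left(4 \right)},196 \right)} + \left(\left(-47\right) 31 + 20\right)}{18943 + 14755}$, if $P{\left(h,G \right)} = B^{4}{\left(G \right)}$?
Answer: $- \frac{718}{16849} \approx -0.042614$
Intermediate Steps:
$B{\left(S \right)} = 1$
$r{\left(U \right)} = 2 + U \left(5 + U\right)$
$P{\left(h,G \right)} = 1$ ($P{\left(h,G \right)} = 1^{4} = 1$)
$\frac{P{\left(r{\left(4 \right)},196 \right)} + \left(\left(-47\right) 31 + 20\right)}{18943 + 14755} = \frac{1 + \left(\left(-47\right) 31 + 20\right)}{18943 + 14755} = \frac{1 + \left(-1457 + 20\right)}{33698} = \left(1 - 1437\right) \frac{1}{33698} = \left(-1436\right) \frac{1}{33698} = - \frac{718}{16849}$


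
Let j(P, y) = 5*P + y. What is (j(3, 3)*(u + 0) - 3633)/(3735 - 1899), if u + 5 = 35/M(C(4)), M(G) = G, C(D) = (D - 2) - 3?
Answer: -1451/612 ≈ -2.3709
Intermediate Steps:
C(D) = -5 + D (C(D) = (-2 + D) - 3 = -5 + D)
j(P, y) = y + 5*P
u = -40 (u = -5 + 35/(-5 + 4) = -5 + 35/(-1) = -5 + 35*(-1) = -5 - 35 = -40)
(j(3, 3)*(u + 0) - 3633)/(3735 - 1899) = ((3 + 5*3)*(-40 + 0) - 3633)/(3735 - 1899) = ((3 + 15)*(-40) - 3633)/1836 = (18*(-40) - 3633)*(1/1836) = (-720 - 3633)*(1/1836) = -4353*1/1836 = -1451/612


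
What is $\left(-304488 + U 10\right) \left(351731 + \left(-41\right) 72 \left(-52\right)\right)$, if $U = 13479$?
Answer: $-85737369030$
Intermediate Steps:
$\left(-304488 + U 10\right) \left(351731 + \left(-41\right) 72 \left(-52\right)\right) = \left(-304488 + 13479 \cdot 10\right) \left(351731 + \left(-41\right) 72 \left(-52\right)\right) = \left(-304488 + 134790\right) \left(351731 - -153504\right) = - 169698 \left(351731 + 153504\right) = \left(-169698\right) 505235 = -85737369030$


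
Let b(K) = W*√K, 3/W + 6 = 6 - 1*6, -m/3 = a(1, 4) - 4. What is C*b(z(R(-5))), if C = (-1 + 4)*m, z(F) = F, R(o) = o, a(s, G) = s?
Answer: -27*I*√5/2 ≈ -30.187*I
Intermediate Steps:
m = 9 (m = -3*(1 - 4) = -3*(-3) = 9)
W = -½ (W = 3/(-6 + (6 - 1*6)) = 3/(-6 + (6 - 6)) = 3/(-6 + 0) = 3/(-6) = 3*(-⅙) = -½ ≈ -0.50000)
b(K) = -√K/2
C = 27 (C = (-1 + 4)*9 = 3*9 = 27)
C*b(z(R(-5))) = 27*(-I*√5/2) = -27*I*√5/2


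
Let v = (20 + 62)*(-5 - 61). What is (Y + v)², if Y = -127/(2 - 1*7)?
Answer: 725386489/25 ≈ 2.9015e+7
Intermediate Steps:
v = -5412 (v = 82*(-66) = -5412)
Y = 127/5 (Y = -127/(2 - 7) = -127/(-5) = -127*(-⅕) = 127/5 ≈ 25.400)
(Y + v)² = (127/5 - 5412)² = (-26933/5)² = 725386489/25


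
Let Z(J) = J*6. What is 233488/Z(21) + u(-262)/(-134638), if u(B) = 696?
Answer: 1122723916/605871 ≈ 1853.1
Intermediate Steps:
Z(J) = 6*J
233488/Z(21) + u(-262)/(-134638) = 233488/((6*21)) + 696/(-134638) = 233488/126 + 696*(-1/134638) = 233488*(1/126) - 348/67319 = 116744/63 - 348/67319 = 1122723916/605871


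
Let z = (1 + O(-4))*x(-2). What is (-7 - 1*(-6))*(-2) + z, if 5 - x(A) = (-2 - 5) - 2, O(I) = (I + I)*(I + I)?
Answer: 912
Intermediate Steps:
O(I) = 4*I**2 (O(I) = (2*I)*(2*I) = 4*I**2)
x(A) = 14 (x(A) = 5 - ((-2 - 5) - 2) = 5 - (-7 - 2) = 5 - 1*(-9) = 5 + 9 = 14)
z = 910 (z = (1 + 4*(-4)**2)*14 = (1 + 4*16)*14 = (1 + 64)*14 = 65*14 = 910)
(-7 - 1*(-6))*(-2) + z = (-7 - 1*(-6))*(-2) + 910 = (-7 + 6)*(-2) + 910 = -1*(-2) + 910 = 2 + 910 = 912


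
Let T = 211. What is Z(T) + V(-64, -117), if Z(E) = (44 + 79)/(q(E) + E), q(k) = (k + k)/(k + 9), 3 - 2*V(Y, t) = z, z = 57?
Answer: -206279/7807 ≈ -26.422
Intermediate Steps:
V(Y, t) = -27 (V(Y, t) = 3/2 - 1/2*57 = 3/2 - 57/2 = -27)
q(k) = 2*k/(9 + k) (q(k) = (2*k)/(9 + k) = 2*k/(9 + k))
Z(E) = 123/(E + 2*E/(9 + E)) (Z(E) = (44 + 79)/(2*E/(9 + E) + E) = 123/(E + 2*E/(9 + E)))
Z(T) + V(-64, -117) = 123*(9 + 211)/(211*(11 + 211)) - 27 = 123*(1/211)*220/222 - 27 = 123*(1/211)*(1/222)*220 - 27 = 4510/7807 - 27 = -206279/7807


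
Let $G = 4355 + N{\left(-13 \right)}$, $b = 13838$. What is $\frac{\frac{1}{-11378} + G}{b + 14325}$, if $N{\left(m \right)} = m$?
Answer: $\frac{49403275}{320438614} \approx 0.15417$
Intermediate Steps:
$G = 4342$ ($G = 4355 - 13 = 4342$)
$\frac{\frac{1}{-11378} + G}{b + 14325} = \frac{\frac{1}{-11378} + 4342}{13838 + 14325} = \frac{- \frac{1}{11378} + 4342}{28163} = \frac{49403275}{11378} \cdot \frac{1}{28163} = \frac{49403275}{320438614}$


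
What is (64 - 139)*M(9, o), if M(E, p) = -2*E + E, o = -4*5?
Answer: 675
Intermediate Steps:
o = -20
M(E, p) = -E
(64 - 139)*M(9, o) = (64 - 139)*(-1*9) = -75*(-9) = 675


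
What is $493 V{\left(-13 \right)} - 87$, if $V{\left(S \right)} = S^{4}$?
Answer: $14080486$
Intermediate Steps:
$493 V{\left(-13 \right)} - 87 = 493 \left(-13\right)^{4} - 87 = 493 \cdot 28561 - 87 = 14080573 - 87 = 14080486$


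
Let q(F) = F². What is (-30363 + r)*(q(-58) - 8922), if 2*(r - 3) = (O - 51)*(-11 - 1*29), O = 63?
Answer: 170074800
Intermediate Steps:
r = -237 (r = 3 + ((63 - 51)*(-11 - 1*29))/2 = 3 + (12*(-11 - 29))/2 = 3 + (12*(-40))/2 = 3 + (½)*(-480) = 3 - 240 = -237)
(-30363 + r)*(q(-58) - 8922) = (-30363 - 237)*((-58)² - 8922) = -30600*(3364 - 8922) = -30600*(-5558) = 170074800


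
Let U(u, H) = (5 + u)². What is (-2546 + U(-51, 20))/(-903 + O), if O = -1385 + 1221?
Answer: 430/1067 ≈ 0.40300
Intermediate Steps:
O = -164
(-2546 + U(-51, 20))/(-903 + O) = (-2546 + (5 - 51)²)/(-903 - 164) = (-2546 + (-46)²)/(-1067) = (-2546 + 2116)*(-1/1067) = -430*(-1/1067) = 430/1067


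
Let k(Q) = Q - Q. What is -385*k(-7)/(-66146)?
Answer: 0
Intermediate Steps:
k(Q) = 0
-385*k(-7)/(-66146) = -385*0/(-66146) = 0*(-1/66146) = 0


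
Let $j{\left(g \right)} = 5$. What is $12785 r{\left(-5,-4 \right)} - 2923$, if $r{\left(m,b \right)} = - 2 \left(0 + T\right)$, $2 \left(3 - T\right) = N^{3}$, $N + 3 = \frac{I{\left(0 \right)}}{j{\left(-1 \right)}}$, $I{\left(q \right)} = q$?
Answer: $-424828$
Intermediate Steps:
$N = -3$ ($N = -3 + \frac{0}{5} = -3 + 0 \cdot \frac{1}{5} = -3 + 0 = -3$)
$T = \frac{33}{2}$ ($T = 3 - \frac{\left(-3\right)^{3}}{2} = 3 - - \frac{27}{2} = 3 + \frac{27}{2} = \frac{33}{2} \approx 16.5$)
$r{\left(m,b \right)} = -33$ ($r{\left(m,b \right)} = - 2 \left(0 + \frac{33}{2}\right) = \left(-2\right) \frac{33}{2} = -33$)
$12785 r{\left(-5,-4 \right)} - 2923 = 12785 \left(-33\right) - 2923 = -421905 - 2923 = -424828$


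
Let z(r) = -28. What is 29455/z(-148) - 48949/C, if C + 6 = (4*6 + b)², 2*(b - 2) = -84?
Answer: -4367161/3500 ≈ -1247.8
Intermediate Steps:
b = -40 (b = 2 + (½)*(-84) = 2 - 42 = -40)
C = 250 (C = -6 + (4*6 - 40)² = -6 + (24 - 40)² = -6 + (-16)² = -6 + 256 = 250)
29455/z(-148) - 48949/C = 29455/(-28) - 48949/250 = 29455*(-1/28) - 48949*1/250 = -29455/28 - 48949/250 = -4367161/3500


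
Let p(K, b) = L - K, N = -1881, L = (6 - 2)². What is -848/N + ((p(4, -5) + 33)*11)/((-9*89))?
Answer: -27983/167409 ≈ -0.16715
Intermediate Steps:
L = 16 (L = 4² = 16)
p(K, b) = 16 - K
-848/N + ((p(4, -5) + 33)*11)/((-9*89)) = -848/(-1881) + (((16 - 1*4) + 33)*11)/((-9*89)) = -848*(-1/1881) + (((16 - 4) + 33)*11)/(-801) = 848/1881 + ((12 + 33)*11)*(-1/801) = 848/1881 + (45*11)*(-1/801) = 848/1881 + 495*(-1/801) = 848/1881 - 55/89 = -27983/167409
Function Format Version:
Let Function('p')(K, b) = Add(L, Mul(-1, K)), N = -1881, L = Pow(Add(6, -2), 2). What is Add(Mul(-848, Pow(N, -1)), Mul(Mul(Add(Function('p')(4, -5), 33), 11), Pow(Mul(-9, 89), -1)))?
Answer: Rational(-27983, 167409) ≈ -0.16715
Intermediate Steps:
L = 16 (L = Pow(4, 2) = 16)
Function('p')(K, b) = Add(16, Mul(-1, K))
Add(Mul(-848, Pow(N, -1)), Mul(Mul(Add(Function('p')(4, -5), 33), 11), Pow(Mul(-9, 89), -1))) = Add(Mul(-848, Pow(-1881, -1)), Mul(Mul(Add(Add(16, Mul(-1, 4)), 33), 11), Pow(Mul(-9, 89), -1))) = Add(Mul(-848, Rational(-1, 1881)), Mul(Mul(Add(Add(16, -4), 33), 11), Pow(-801, -1))) = Add(Rational(848, 1881), Mul(Mul(Add(12, 33), 11), Rational(-1, 801))) = Add(Rational(848, 1881), Mul(Mul(45, 11), Rational(-1, 801))) = Add(Rational(848, 1881), Mul(495, Rational(-1, 801))) = Add(Rational(848, 1881), Rational(-55, 89)) = Rational(-27983, 167409)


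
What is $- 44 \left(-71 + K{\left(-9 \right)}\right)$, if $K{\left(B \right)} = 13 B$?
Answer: $8272$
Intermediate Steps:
$- 44 \left(-71 + K{\left(-9 \right)}\right) = - 44 \left(-71 + 13 \left(-9\right)\right) = - 44 \left(-71 - 117\right) = \left(-44\right) \left(-188\right) = 8272$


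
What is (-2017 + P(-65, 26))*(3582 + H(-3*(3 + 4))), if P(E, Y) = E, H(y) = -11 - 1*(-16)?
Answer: -7468134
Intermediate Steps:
H(y) = 5 (H(y) = -11 + 16 = 5)
(-2017 + P(-65, 26))*(3582 + H(-3*(3 + 4))) = (-2017 - 65)*(3582 + 5) = -2082*3587 = -7468134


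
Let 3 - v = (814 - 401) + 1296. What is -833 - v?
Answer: 873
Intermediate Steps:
v = -1706 (v = 3 - ((814 - 401) + 1296) = 3 - (413 + 1296) = 3 - 1*1709 = 3 - 1709 = -1706)
-833 - v = -833 - 1*(-1706) = -833 + 1706 = 873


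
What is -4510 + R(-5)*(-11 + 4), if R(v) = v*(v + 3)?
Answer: -4580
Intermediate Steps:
R(v) = v*(3 + v)
-4510 + R(-5)*(-11 + 4) = -4510 + (-5*(3 - 5))*(-11 + 4) = -4510 - 5*(-2)*(-7) = -4510 + 10*(-7) = -4510 - 70 = -4580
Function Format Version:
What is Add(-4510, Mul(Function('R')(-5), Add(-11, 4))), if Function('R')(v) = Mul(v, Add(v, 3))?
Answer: -4580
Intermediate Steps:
Function('R')(v) = Mul(v, Add(3, v))
Add(-4510, Mul(Function('R')(-5), Add(-11, 4))) = Add(-4510, Mul(Mul(-5, Add(3, -5)), Add(-11, 4))) = Add(-4510, Mul(Mul(-5, -2), -7)) = Add(-4510, Mul(10, -7)) = Add(-4510, -70) = -4580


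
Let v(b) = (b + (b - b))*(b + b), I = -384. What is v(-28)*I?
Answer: -602112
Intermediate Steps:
v(b) = 2*b² (v(b) = (b + 0)*(2*b) = b*(2*b) = 2*b²)
v(-28)*I = (2*(-28)²)*(-384) = (2*784)*(-384) = 1568*(-384) = -602112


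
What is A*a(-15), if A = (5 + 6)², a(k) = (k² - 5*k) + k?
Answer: 34485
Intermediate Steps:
a(k) = k² - 4*k
A = 121 (A = 11² = 121)
A*a(-15) = 121*(-15*(-4 - 15)) = 121*(-15*(-19)) = 121*285 = 34485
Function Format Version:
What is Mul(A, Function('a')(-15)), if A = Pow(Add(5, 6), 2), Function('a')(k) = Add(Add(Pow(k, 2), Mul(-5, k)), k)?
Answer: 34485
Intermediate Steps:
Function('a')(k) = Add(Pow(k, 2), Mul(-4, k))
A = 121 (A = Pow(11, 2) = 121)
Mul(A, Function('a')(-15)) = Mul(121, Mul(-15, Add(-4, -15))) = Mul(121, Mul(-15, -19)) = Mul(121, 285) = 34485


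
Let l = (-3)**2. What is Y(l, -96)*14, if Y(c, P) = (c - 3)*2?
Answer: 168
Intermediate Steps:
l = 9
Y(c, P) = -6 + 2*c (Y(c, P) = (-3 + c)*2 = -6 + 2*c)
Y(l, -96)*14 = (-6 + 2*9)*14 = (-6 + 18)*14 = 12*14 = 168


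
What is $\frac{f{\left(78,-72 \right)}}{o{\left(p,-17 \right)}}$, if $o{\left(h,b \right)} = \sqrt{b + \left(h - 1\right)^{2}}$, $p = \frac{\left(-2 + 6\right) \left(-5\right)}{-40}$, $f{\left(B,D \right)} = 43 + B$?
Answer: $- \frac{242 i \sqrt{67}}{67} \approx - 29.565 i$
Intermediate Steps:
$p = \frac{1}{2}$ ($p = 4 \left(-5\right) \left(- \frac{1}{40}\right) = \left(-20\right) \left(- \frac{1}{40}\right) = \frac{1}{2} \approx 0.5$)
$o{\left(h,b \right)} = \sqrt{b + \left(-1 + h\right)^{2}}$
$\frac{f{\left(78,-72 \right)}}{o{\left(p,-17 \right)}} = \frac{43 + 78}{\sqrt{-17 + \left(-1 + \frac{1}{2}\right)^{2}}} = \frac{121}{\sqrt{-17 + \left(- \frac{1}{2}\right)^{2}}} = \frac{121}{\sqrt{-17 + \frac{1}{4}}} = \frac{121}{\sqrt{- \frac{67}{4}}} = \frac{121}{\frac{1}{2} i \sqrt{67}} = 121 \left(- \frac{2 i \sqrt{67}}{67}\right) = - \frac{242 i \sqrt{67}}{67}$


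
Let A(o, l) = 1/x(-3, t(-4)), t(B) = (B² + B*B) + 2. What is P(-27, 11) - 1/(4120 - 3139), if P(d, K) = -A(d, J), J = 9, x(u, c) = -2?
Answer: 979/1962 ≈ 0.49898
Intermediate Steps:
t(B) = 2 + 2*B² (t(B) = (B² + B²) + 2 = 2*B² + 2 = 2 + 2*B²)
A(o, l) = -½ (A(o, l) = 1/(-2) = -½)
P(d, K) = ½ (P(d, K) = -1*(-½) = ½)
P(-27, 11) - 1/(4120 - 3139) = ½ - 1/(4120 - 3139) = ½ - 1/981 = 979/1962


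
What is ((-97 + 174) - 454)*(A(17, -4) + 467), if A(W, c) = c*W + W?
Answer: -156832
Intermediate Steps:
A(W, c) = W + W*c (A(W, c) = W*c + W = W + W*c)
((-97 + 174) - 454)*(A(17, -4) + 467) = ((-97 + 174) - 454)*(17*(1 - 4) + 467) = (77 - 454)*(17*(-3) + 467) = -377*(-51 + 467) = -377*416 = -156832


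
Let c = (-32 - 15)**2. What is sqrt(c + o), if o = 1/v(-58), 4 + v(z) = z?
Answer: sqrt(8491334)/62 ≈ 47.000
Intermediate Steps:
v(z) = -4 + z
c = 2209 (c = (-47)**2 = 2209)
o = -1/62 (o = 1/(-4 - 58) = 1/(-62) = -1/62 ≈ -0.016129)
sqrt(c + o) = sqrt(2209 - 1/62) = sqrt(136957/62) = sqrt(8491334)/62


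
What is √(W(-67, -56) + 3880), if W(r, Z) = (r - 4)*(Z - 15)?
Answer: √8921 ≈ 94.451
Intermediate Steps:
W(r, Z) = (-15 + Z)*(-4 + r) (W(r, Z) = (-4 + r)*(-15 + Z) = (-15 + Z)*(-4 + r))
√(W(-67, -56) + 3880) = √((60 - 15*(-67) - 4*(-56) - 56*(-67)) + 3880) = √((60 + 1005 + 224 + 3752) + 3880) = √(5041 + 3880) = √8921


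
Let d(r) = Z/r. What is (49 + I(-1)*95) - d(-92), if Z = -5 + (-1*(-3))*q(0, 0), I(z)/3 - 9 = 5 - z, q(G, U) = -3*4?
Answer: 397767/92 ≈ 4323.6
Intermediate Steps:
q(G, U) = -12
I(z) = 42 - 3*z (I(z) = 27 + 3*(5 - z) = 27 + (15 - 3*z) = 42 - 3*z)
Z = -41 (Z = -5 - 1*(-3)*(-12) = -5 + 3*(-12) = -5 - 36 = -41)
d(r) = -41/r
(49 + I(-1)*95) - d(-92) = (49 + (42 - 3*(-1))*95) - (-41)/(-92) = (49 + (42 + 3)*95) - (-41)*(-1)/92 = (49 + 45*95) - 1*41/92 = (49 + 4275) - 41/92 = 4324 - 41/92 = 397767/92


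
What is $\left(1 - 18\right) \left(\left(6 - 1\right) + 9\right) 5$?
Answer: $-1190$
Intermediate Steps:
$\left(1 - 18\right) \left(\left(6 - 1\right) + 9\right) 5 = - 17 \left(\left(6 - 1\right) + 9\right) 5 = - 17 \left(5 + 9\right) 5 = \left(-17\right) 14 \cdot 5 = \left(-238\right) 5 = -1190$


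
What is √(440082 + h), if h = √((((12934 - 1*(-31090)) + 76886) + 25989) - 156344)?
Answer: √(440082 + I*√9445) ≈ 663.39 + 0.073*I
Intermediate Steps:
h = I*√9445 (h = √((((12934 + 31090) + 76886) + 25989) - 156344) = √(((44024 + 76886) + 25989) - 156344) = √((120910 + 25989) - 156344) = √(146899 - 156344) = √(-9445) = I*√9445 ≈ 97.185*I)
√(440082 + h) = √(440082 + I*√9445)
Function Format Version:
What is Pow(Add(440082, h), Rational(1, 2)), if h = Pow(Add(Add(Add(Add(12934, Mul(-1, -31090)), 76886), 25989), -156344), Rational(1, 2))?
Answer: Pow(Add(440082, Mul(I, Pow(9445, Rational(1, 2)))), Rational(1, 2)) ≈ Add(663.39, Mul(0.073, I))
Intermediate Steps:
h = Mul(I, Pow(9445, Rational(1, 2))) (h = Pow(Add(Add(Add(Add(12934, 31090), 76886), 25989), -156344), Rational(1, 2)) = Pow(Add(Add(Add(44024, 76886), 25989), -156344), Rational(1, 2)) = Pow(Add(Add(120910, 25989), -156344), Rational(1, 2)) = Pow(Add(146899, -156344), Rational(1, 2)) = Pow(-9445, Rational(1, 2)) = Mul(I, Pow(9445, Rational(1, 2))) ≈ Mul(97.185, I))
Pow(Add(440082, h), Rational(1, 2)) = Pow(Add(440082, Mul(I, Pow(9445, Rational(1, 2)))), Rational(1, 2))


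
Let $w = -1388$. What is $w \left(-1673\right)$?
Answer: $2322124$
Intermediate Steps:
$w \left(-1673\right) = \left(-1388\right) \left(-1673\right) = 2322124$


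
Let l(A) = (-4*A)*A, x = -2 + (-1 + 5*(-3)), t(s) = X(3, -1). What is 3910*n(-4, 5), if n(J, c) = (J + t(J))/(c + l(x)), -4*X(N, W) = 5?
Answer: 41055/2582 ≈ 15.900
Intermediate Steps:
X(N, W) = -5/4 (X(N, W) = -¼*5 = -5/4)
t(s) = -5/4
x = -18 (x = -2 + (-1 - 15) = -2 - 16 = -18)
l(A) = -4*A²
n(J, c) = (-5/4 + J)/(-1296 + c) (n(J, c) = (J - 5/4)/(c - 4*(-18)²) = (-5/4 + J)/(c - 4*324) = (-5/4 + J)/(c - 1296) = (-5/4 + J)/(-1296 + c))
3910*n(-4, 5) = 3910*((-5/4 - 4)/(-1296 + 5)) = 3910*(-21/4/(-1291)) = 3910*(-1/1291*(-21/4)) = 3910*(21/5164) = 41055/2582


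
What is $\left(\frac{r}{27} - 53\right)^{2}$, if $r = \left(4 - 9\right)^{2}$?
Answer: $\frac{1976836}{729} \approx 2711.7$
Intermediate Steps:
$r = 25$ ($r = \left(4 - 9\right)^{2} = \left(-5\right)^{2} = 25$)
$\left(\frac{r}{27} - 53\right)^{2} = \left(\frac{25}{27} - 53\right)^{2} = \left(- \frac{1406}{27}\right)^{2} = \frac{1976836}{729}$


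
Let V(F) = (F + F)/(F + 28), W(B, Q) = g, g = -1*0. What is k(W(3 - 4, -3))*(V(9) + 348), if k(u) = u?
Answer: 0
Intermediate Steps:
g = 0
W(B, Q) = 0
V(F) = 2*F/(28 + F) (V(F) = (2*F)/(28 + F) = 2*F/(28 + F))
k(W(3 - 4, -3))*(V(9) + 348) = 0*(2*9/(28 + 9) + 348) = 0*(2*9/37 + 348) = 0*(2*9*(1/37) + 348) = 0*(18/37 + 348) = 0*(12894/37) = 0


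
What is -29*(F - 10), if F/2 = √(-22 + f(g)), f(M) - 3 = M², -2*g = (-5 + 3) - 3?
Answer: 290 - 29*I*√51 ≈ 290.0 - 207.1*I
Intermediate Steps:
g = 5/2 (g = -((-5 + 3) - 3)/2 = -(-2 - 3)/2 = -½*(-5) = 5/2 ≈ 2.5000)
f(M) = 3 + M²
F = I*√51 (F = 2*√(-22 + (3 + (5/2)²)) = 2*√(-22 + (3 + 25/4)) = 2*√(-22 + 37/4) = 2*√(-51/4) = 2*(I*√51/2) = I*√51 ≈ 7.1414*I)
-29*(F - 10) = -29*(I*√51 - 10) = -29*(-10 + I*√51) = 290 - 29*I*√51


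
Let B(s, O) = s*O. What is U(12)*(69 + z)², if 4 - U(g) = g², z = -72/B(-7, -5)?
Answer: -21958596/35 ≈ -6.2739e+5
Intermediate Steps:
B(s, O) = O*s
z = -72/35 (z = -72/((-5*(-7))) = -72/35 ≈ -2.0571)
U(g) = 4 - g²
U(12)*(69 + z)² = (4 - 1*12²)*(69 - 72/35)² = (4 - 1*144)*(2343/35)² = (4 - 144)*(5489649/1225) = -140*5489649/1225 = -21958596/35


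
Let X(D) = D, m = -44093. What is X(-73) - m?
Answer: 44020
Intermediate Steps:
X(-73) - m = -73 - 1*(-44093) = -73 + 44093 = 44020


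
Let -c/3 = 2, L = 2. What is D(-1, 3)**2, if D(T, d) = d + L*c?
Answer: 81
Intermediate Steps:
c = -6 (c = -3*2 = -6)
D(T, d) = -12 + d (D(T, d) = d + 2*(-6) = d - 12 = -12 + d)
D(-1, 3)**2 = (-12 + 3)**2 = (-9)**2 = 81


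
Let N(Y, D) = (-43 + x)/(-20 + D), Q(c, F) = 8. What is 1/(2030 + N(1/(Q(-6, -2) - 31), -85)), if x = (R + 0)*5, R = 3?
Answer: 15/30454 ≈ 0.00049255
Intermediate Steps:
x = 15 (x = (3 + 0)*5 = 3*5 = 15)
N(Y, D) = -28/(-20 + D) (N(Y, D) = (-43 + 15)/(-20 + D) = -28/(-20 + D))
1/(2030 + N(1/(Q(-6, -2) - 31), -85)) = 1/(2030 - 28/(-20 - 85)) = 1/(2030 - 28/(-105)) = 1/(2030 - 28*(-1/105)) = 1/(2030 + 4/15) = 1/(30454/15) = 15/30454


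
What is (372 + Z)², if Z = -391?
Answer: 361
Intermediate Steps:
(372 + Z)² = (372 - 391)² = (-19)² = 361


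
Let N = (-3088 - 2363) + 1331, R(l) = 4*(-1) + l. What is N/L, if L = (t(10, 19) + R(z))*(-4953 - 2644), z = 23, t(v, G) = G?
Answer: 2060/144343 ≈ 0.014272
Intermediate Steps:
R(l) = -4 + l
L = -288686 (L = (19 + (-4 + 23))*(-4953 - 2644) = (19 + 19)*(-7597) = 38*(-7597) = -288686)
N = -4120 (N = -5451 + 1331 = -4120)
N/L = -4120/(-288686) = -4120*(-1/288686) = 2060/144343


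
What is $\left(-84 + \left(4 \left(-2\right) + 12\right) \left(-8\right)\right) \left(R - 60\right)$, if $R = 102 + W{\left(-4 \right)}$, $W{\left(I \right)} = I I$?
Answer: $-6728$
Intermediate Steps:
$W{\left(I \right)} = I^{2}$
$R = 118$ ($R = 102 + \left(-4\right)^{2} = 102 + 16 = 118$)
$\left(-84 + \left(4 \left(-2\right) + 12\right) \left(-8\right)\right) \left(R - 60\right) = \left(-84 + \left(4 \left(-2\right) + 12\right) \left(-8\right)\right) \left(118 - 60\right) = \left(-84 + \left(-8 + 12\right) \left(-8\right)\right) 58 = \left(-84 + 4 \left(-8\right)\right) 58 = \left(-84 - 32\right) 58 = \left(-116\right) 58 = -6728$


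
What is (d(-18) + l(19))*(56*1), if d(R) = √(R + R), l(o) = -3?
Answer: -168 + 336*I ≈ -168.0 + 336.0*I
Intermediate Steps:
d(R) = √2*√R (d(R) = √(2*R) = √2*√R)
(d(-18) + l(19))*(56*1) = (√2*√(-18) - 3)*(56*1) = (√2*(3*I*√2) - 3)*56 = (6*I - 3)*56 = (-3 + 6*I)*56 = -168 + 336*I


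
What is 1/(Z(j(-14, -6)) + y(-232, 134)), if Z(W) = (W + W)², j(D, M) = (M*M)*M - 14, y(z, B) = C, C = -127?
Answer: 1/211473 ≈ 4.7287e-6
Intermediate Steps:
y(z, B) = -127
j(D, M) = -14 + M³ (j(D, M) = M²*M - 14 = M³ - 14 = -14 + M³)
Z(W) = 4*W² (Z(W) = (2*W)² = 4*W²)
1/(Z(j(-14, -6)) + y(-232, 134)) = 1/(4*(-14 + (-6)³)² - 127) = 1/(4*(-14 - 216)² - 127) = 1/(4*(-230)² - 127) = 1/(4*52900 - 127) = 1/(211600 - 127) = 1/211473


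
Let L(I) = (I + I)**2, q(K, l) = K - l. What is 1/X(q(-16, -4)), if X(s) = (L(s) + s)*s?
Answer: -1/6768 ≈ -0.00014775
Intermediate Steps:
L(I) = 4*I**2 (L(I) = (2*I)**2 = 4*I**2)
X(s) = s*(s + 4*s**2) (X(s) = (4*s**2 + s)*s = (s + 4*s**2)*s = s*(s + 4*s**2))
1/X(q(-16, -4)) = 1/((-16 - 1*(-4))**2*(1 + 4*(-16 - 1*(-4)))) = 1/((-16 + 4)**2*(1 + 4*(-16 + 4))) = 1/((-12)**2*(1 + 4*(-12))) = 1/(144*(1 - 48)) = 1/(144*(-47)) = 1/(-6768) = -1/6768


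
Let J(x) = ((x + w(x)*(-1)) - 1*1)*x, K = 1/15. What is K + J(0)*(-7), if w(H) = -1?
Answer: 1/15 ≈ 0.066667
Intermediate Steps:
K = 1/15 ≈ 0.066667
J(x) = x² (J(x) = ((x - 1*(-1)) - 1*1)*x = ((x + 1) - 1)*x = ((1 + x) - 1)*x = x*x = x²)
K + J(0)*(-7) = 1/15 + 0²*(-7) = 1/15 + 0*(-7) = 1/15 + 0 = 1/15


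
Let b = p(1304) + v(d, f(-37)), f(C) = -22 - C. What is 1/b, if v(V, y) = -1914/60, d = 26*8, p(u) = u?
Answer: 10/12721 ≈ 0.00078610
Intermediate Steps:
d = 208
v(V, y) = -319/10 (v(V, y) = -1914*1/60 = -319/10)
b = 12721/10 (b = 1304 - 319/10 = 12721/10 ≈ 1272.1)
1/b = 1/(12721/10) = 10/12721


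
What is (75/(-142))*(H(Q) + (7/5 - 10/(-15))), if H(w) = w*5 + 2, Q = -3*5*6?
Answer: 33445/142 ≈ 235.53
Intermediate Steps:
Q = -90 (Q = -15*6 = -90)
H(w) = 2 + 5*w (H(w) = 5*w + 2 = 2 + 5*w)
(75/(-142))*(H(Q) + (7/5 - 10/(-15))) = (75/(-142))*((2 + 5*(-90)) + (7/5 - 10/(-15))) = (75*(-1/142))*((2 - 450) + (7*(⅕) - 10*(-1/15))) = -75*(-448 + (7/5 + ⅔))/142 = -75*(-448 + 31/15)/142 = -75/142*(-6689/15) = 33445/142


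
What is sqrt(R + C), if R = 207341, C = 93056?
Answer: sqrt(300397) ≈ 548.08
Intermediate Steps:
sqrt(R + C) = sqrt(207341 + 93056) = sqrt(300397)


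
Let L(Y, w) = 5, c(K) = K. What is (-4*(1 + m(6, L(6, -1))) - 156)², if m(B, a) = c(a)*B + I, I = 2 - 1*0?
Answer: 82944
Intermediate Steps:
I = 2 (I = 2 + 0 = 2)
m(B, a) = 2 + B*a (m(B, a) = a*B + 2 = B*a + 2 = 2 + B*a)
(-4*(1 + m(6, L(6, -1))) - 156)² = (-4*(1 + (2 + 6*5)) - 156)² = (-4*(1 + (2 + 30)) - 156)² = (-4*(1 + 32) - 156)² = (-4*33 - 156)² = (-132 - 156)² = (-288)² = 82944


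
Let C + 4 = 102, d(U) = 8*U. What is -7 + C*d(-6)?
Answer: -4711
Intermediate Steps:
C = 98 (C = -4 + 102 = 98)
-7 + C*d(-6) = -7 + 98*(8*(-6)) = -7 + 98*(-48) = -7 - 4704 = -4711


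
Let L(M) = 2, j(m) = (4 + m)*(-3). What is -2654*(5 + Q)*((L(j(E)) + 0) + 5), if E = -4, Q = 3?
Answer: -148624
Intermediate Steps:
j(m) = -12 - 3*m
-2654*(5 + Q)*((L(j(E)) + 0) + 5) = -2654*(5 + 3)*((2 + 0) + 5) = -21232*(2 + 5) = -21232*7 = -2654*56 = -148624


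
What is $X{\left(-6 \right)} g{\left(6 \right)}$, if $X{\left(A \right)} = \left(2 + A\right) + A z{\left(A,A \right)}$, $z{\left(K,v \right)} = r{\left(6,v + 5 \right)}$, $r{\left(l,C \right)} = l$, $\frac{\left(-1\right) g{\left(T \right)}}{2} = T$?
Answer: $480$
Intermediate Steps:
$g{\left(T \right)} = - 2 T$
$z{\left(K,v \right)} = 6$
$X{\left(A \right)} = 2 + 7 A$ ($X{\left(A \right)} = \left(2 + A\right) + A 6 = \left(2 + A\right) + 6 A = 2 + 7 A$)
$X{\left(-6 \right)} g{\left(6 \right)} = \left(2 + 7 \left(-6\right)\right) \left(\left(-2\right) 6\right) = \left(2 - 42\right) \left(-12\right) = \left(-40\right) \left(-12\right) = 480$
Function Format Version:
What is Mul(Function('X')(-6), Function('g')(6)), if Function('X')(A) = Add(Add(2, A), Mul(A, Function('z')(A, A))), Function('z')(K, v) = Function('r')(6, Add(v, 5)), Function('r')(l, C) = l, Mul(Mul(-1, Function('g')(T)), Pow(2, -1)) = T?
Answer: 480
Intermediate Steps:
Function('g')(T) = Mul(-2, T)
Function('z')(K, v) = 6
Function('X')(A) = Add(2, Mul(7, A)) (Function('X')(A) = Add(Add(2, A), Mul(A, 6)) = Add(Add(2, A), Mul(6, A)) = Add(2, Mul(7, A)))
Mul(Function('X')(-6), Function('g')(6)) = Mul(Add(2, Mul(7, -6)), Mul(-2, 6)) = Mul(Add(2, -42), -12) = Mul(-40, -12) = 480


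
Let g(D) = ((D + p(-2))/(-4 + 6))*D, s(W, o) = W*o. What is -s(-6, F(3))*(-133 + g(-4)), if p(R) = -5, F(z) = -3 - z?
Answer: 4140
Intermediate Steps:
g(D) = D*(-5/2 + D/2) (g(D) = ((D - 5)/(-4 + 6))*D = ((-5 + D)/2)*D = ((-5 + D)*(1/2))*D = (-5/2 + D/2)*D = D*(-5/2 + D/2))
-s(-6, F(3))*(-133 + g(-4)) = -(-6*(-3 - 1*3))*(-133 + (1/2)*(-4)*(-5 - 4)) = -(-6*(-3 - 3))*(-133 + (1/2)*(-4)*(-9)) = -(-6*(-6))*(-133 + 18) = -36*(-115) = -1*(-4140) = 4140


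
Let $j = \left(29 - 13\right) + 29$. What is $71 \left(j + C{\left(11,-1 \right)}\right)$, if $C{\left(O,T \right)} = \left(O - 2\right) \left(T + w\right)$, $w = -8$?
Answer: $-2556$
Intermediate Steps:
$C{\left(O,T \right)} = \left(-8 + T\right) \left(-2 + O\right)$ ($C{\left(O,T \right)} = \left(O - 2\right) \left(T - 8\right) = \left(-2 + O\right) \left(-8 + T\right) = \left(-8 + T\right) \left(-2 + O\right)$)
$j = 45$ ($j = 16 + 29 = 45$)
$71 \left(j + C{\left(11,-1 \right)}\right) = 71 \left(45 + \left(16 - 88 - -2 + 11 \left(-1\right)\right)\right) = 71 \left(45 + \left(16 - 88 + 2 - 11\right)\right) = 71 \left(45 - 81\right) = 71 \left(-36\right) = -2556$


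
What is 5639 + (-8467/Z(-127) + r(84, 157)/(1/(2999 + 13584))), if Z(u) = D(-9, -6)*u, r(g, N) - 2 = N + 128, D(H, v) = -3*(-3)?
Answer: 5446357747/1143 ≈ 4.7650e+6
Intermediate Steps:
D(H, v) = 9
r(g, N) = 130 + N (r(g, N) = 2 + (N + 128) = 2 + (128 + N) = 130 + N)
Z(u) = 9*u
5639 + (-8467/Z(-127) + r(84, 157)/(1/(2999 + 13584))) = 5639 + (-8467/(9*(-127)) + (130 + 157)/(1/(2999 + 13584))) = 5639 + (-8467/(-1143) + 287/(1/16583)) = 5639 + (-8467*(-1/1143) + 287/(1/16583)) = 5639 + (8467/1143 + 287*16583) = 5639 + (8467/1143 + 4759321) = 5639 + 5439912370/1143 = 5446357747/1143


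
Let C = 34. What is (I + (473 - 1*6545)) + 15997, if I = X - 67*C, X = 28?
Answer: 7675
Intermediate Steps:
I = -2250 (I = 28 - 67*34 = 28 - 2278 = -2250)
(I + (473 - 1*6545)) + 15997 = (-2250 + (473 - 1*6545)) + 15997 = (-2250 + (473 - 6545)) + 15997 = (-2250 - 6072) + 15997 = -8322 + 15997 = 7675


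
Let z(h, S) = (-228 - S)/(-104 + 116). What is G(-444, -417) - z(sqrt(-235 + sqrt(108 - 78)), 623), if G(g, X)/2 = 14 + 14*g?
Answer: -147997/12 ≈ -12333.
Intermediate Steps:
G(g, X) = 28 + 28*g (G(g, X) = 2*(14 + 14*g) = 28 + 28*g)
z(h, S) = -19 - S/12 (z(h, S) = (-228 - S)/12 = (-228 - S)*(1/12) = -19 - S/12)
G(-444, -417) - z(sqrt(-235 + sqrt(108 - 78)), 623) = (28 + 28*(-444)) - (-19 - 1/12*623) = (28 - 12432) - (-19 - 623/12) = -12404 - 1*(-851/12) = -12404 + 851/12 = -147997/12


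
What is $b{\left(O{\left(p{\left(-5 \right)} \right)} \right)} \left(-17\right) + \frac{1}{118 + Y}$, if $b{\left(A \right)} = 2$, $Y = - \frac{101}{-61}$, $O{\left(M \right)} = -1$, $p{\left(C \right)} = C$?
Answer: $- \frac{248105}{7299} \approx -33.992$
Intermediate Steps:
$Y = \frac{101}{61}$ ($Y = \left(-101\right) \left(- \frac{1}{61}\right) = \frac{101}{61} \approx 1.6557$)
$b{\left(O{\left(p{\left(-5 \right)} \right)} \right)} \left(-17\right) + \frac{1}{118 + Y} = 2 \left(-17\right) + \frac{1}{118 + \frac{101}{61}} = -34 + \frac{1}{\frac{7299}{61}} = -34 + \frac{61}{7299} = - \frac{248105}{7299}$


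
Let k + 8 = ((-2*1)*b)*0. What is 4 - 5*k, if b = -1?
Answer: 44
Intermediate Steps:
k = -8 (k = -8 + (-2*1*(-1))*0 = -8 - 2*(-1)*0 = -8 + 2*0 = -8 + 0 = -8)
4 - 5*k = 4 - 5*(-8) = 4 + 40 = 44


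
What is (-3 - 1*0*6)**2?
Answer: 9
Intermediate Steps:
(-3 - 1*0*6)**2 = (-3 + 0*6)**2 = (-3 + 0)**2 = (-3)**2 = 9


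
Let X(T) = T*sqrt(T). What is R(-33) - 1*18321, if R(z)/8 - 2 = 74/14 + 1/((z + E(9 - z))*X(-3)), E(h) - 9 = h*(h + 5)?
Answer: -127839/7 + 4*I*sqrt(3)/8775 ≈ -18263.0 + 0.00078954*I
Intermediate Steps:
X(T) = T**(3/2)
E(h) = 9 + h*(5 + h) (E(h) = 9 + h*(h + 5) = 9 + h*(5 + h))
R(z) = 408/7 + 8*I*sqrt(3)/(9*(54 + (9 - z)**2 - 4*z)) (R(z) = 16 + 8*(74/14 + 1/((z + (9 + (9 - z)**2 + 5*(9 - z)))*((-3)**(3/2)))) = 16 + 8*(74*(1/14) + 1/((z + (9 + (9 - z)**2 + (45 - 5*z)))*((-3*I*sqrt(3))))) = 16 + 8*(37/7 + (I*sqrt(3)/9)/(z + (54 + (9 - z)**2 - 5*z))) = 16 + 8*(37/7 + (I*sqrt(3)/9)/(54 + (9 - z)**2 - 4*z)) = 16 + 8*(37/7 + I*sqrt(3)/(9*(54 + (9 - z)**2 - 4*z))) = 16 + (296/7 + 8*I*sqrt(3)/(9*(54 + (9 - z)**2 - 4*z))) = 408/7 + 8*I*sqrt(3)/(9*(54 + (9 - z)**2 - 4*z)))
R(-33) - 1*18321 = 8*(61965 - 10098*(-33) + 459*(-33)**2 + 7*I*sqrt(3))/(63*(135 + (-33)**2 - 22*(-33))) - 1*18321 = 8*(61965 + 333234 + 459*1089 + 7*I*sqrt(3))/(63*(135 + 1089 + 726)) - 18321 = (8/63)*(61965 + 333234 + 499851 + 7*I*sqrt(3))/1950 - 18321 = (8/63)*(1/1950)*(895050 + 7*I*sqrt(3)) - 18321 = (408/7 + 4*I*sqrt(3)/8775) - 18321 = -127839/7 + 4*I*sqrt(3)/8775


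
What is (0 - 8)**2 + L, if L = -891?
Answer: -827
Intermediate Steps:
(0 - 8)**2 + L = (0 - 8)**2 - 891 = (-8)**2 - 891 = 64 - 891 = -827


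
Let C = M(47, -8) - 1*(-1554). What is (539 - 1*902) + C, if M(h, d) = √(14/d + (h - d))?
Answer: 1191 + √213/2 ≈ 1198.3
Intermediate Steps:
M(h, d) = √(h - d + 14/d)
C = 1554 + √213/2 (C = √(47 - 1*(-8) + 14/(-8)) - 1*(-1554) = √(47 + 8 + 14*(-⅛)) + 1554 = √(47 + 8 - 7/4) + 1554 = √(213/4) + 1554 = √213/2 + 1554 = 1554 + √213/2 ≈ 1561.3)
(539 - 1*902) + C = (539 - 1*902) + (1554 + √213/2) = (539 - 902) + (1554 + √213/2) = -363 + (1554 + √213/2) = 1191 + √213/2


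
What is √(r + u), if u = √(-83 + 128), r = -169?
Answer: √(-169 + 3*√5) ≈ 12.739*I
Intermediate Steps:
u = 3*√5 (u = √45 = 3*√5 ≈ 6.7082)
√(r + u) = √(-169 + 3*√5)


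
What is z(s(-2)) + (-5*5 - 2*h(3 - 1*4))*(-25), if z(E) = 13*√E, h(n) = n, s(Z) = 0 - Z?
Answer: 575 + 13*√2 ≈ 593.38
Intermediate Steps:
s(Z) = -Z
z(s(-2)) + (-5*5 - 2*h(3 - 1*4))*(-25) = 13*√(-1*(-2)) + (-5*5 - 2*(3 - 1*4))*(-25) = 13*√2 + (-25 - 2*(3 - 4))*(-25) = 13*√2 + (-25 - 2*(-1))*(-25) = 13*√2 + (-25 + 2)*(-25) = 13*√2 - 23*(-25) = 13*√2 + 575 = 575 + 13*√2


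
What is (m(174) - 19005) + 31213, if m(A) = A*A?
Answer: 42484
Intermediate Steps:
m(A) = A²
(m(174) - 19005) + 31213 = (174² - 19005) + 31213 = (30276 - 19005) + 31213 = 11271 + 31213 = 42484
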